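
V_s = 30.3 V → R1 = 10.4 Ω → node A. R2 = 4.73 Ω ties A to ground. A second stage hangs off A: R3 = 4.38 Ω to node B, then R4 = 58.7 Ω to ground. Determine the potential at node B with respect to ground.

V_B ≈ 8.38 V

Node A sees R2 in parallel with the series input of stage 2, R3 + R4 = 63.08 Ω.
Effective lower resistance at A: R2 ‖ 63.08 = 4.400 Ω.
So V_A = 30.3 × 0.2973 = 9.008 V.
Stage 2 is unloaded, so V_B = V_A · R4/(R3+R4) = 9.008 × 58.7/63.08 = 8.383 V.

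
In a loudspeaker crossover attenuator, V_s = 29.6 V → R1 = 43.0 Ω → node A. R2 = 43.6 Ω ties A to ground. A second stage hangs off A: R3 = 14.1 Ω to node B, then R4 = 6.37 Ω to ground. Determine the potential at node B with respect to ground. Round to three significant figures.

Looking into the second stage from A: R3 + R4 = 20.47 Ω appears in parallel with R2.
R2 ‖ (R3+R4) = 13.93 Ω.
First divider: V_A = V_s · 13.93/(43.0 + 13.93) = 7.243 V.
V_B = V_A × 0.3112 = 2.254 V.

V_B ≈ 2.25 V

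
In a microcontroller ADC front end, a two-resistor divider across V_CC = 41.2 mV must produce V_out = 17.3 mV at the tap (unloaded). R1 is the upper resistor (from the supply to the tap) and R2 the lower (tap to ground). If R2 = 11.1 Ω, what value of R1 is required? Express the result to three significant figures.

Required fraction k = V_out/V_CC = 0.4199.
R1 = R2·(1/k − 1) = 11.1 × 1.382 = 15.33 Ω.

R1 ≈ 15.3 Ω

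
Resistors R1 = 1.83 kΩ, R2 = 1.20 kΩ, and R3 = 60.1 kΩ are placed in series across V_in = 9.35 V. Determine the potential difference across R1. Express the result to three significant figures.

V ≈ 0.271 V

Total series resistance ΣR = 1.83 + 1.20 + 60.1 = 63.13 kΩ.
Voltage divider: V = V_in · (1.830 / 63.13) = 9.35 × 0.02899 = 0.2710 V.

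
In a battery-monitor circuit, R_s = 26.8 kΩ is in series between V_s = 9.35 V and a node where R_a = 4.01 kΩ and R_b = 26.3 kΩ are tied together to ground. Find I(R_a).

I ≈ 0.268 mA

Equivalent of the parallel group: R_p = 3.479 kΩ.
V_A by voltage divider: V_A = 9.35 × 3.479/(26.8 + 3.479) = 1.074 V.
Branch current I = V_A/R_a = 1.074/4.01 = 0.2679 mA.
(Equivalently: I_total = 0.3088 mA, then current-divider fraction G_k/ΣG = 0.8677.)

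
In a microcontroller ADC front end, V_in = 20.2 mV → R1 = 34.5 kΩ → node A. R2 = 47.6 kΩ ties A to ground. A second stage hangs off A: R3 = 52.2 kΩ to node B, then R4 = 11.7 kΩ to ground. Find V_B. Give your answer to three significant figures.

The second stage (R3 + R4 = 63.90 kΩ) loads node A in parallel with R2.
R2 ‖ (R3+R4) = 27.28 kΩ.
So V_A = 20.2 × 0.4416 = 8.920 mV.
Then the unloaded second divider: V_B = V_A × R4/(R3+R4) = 8.920 × 0.1831 = 1.633 mV.

V_B ≈ 1.63 mV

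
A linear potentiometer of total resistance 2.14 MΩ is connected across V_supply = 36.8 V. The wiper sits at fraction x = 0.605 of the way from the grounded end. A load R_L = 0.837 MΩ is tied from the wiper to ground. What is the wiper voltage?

Lower segment x·R_p = 1.295 MΩ; upper segment (1−x)·R_p = 0.8453 MΩ.
R_L loads the lower segment: effective lower R = 0.5084 MΩ.
V_out = 36.8 × 0.5084/(0.8453 + 0.5084) = 13.82 V.

V_out ≈ 13.8 V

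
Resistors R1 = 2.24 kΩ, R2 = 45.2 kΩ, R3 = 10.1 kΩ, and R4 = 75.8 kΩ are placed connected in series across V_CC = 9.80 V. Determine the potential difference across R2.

ΣR = 2.24 + 45.2 + 10.1 + 75.8 = 133.3 kΩ.
Voltage divider: V = V_CC · (45.20 / 133.3) = 9.80 × 0.3390 = 3.322 V.

V ≈ 3.32 V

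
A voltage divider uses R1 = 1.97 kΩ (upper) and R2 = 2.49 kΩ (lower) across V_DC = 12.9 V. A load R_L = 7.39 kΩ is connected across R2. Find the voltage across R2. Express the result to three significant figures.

First combine the lower leg with the load: R2 ‖ R_L = 1.862 kΩ.
Voltage divider with the loaded lower leg: V_out = 12.9 × 1.862/(1.97 + 1.862) = 12.9 × 0.4860 = 6.269 V.

V_out ≈ 6.27 V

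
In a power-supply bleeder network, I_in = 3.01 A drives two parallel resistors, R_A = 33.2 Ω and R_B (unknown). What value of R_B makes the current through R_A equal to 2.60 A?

Two-branch current divider: I_A = I_in · R_B/(R_A + R_B).
With f = 0.8638, R_B = R_A · f/(1−f) = 33.2 × 6.341 = 210.5 Ω.

R_B ≈ 211 Ω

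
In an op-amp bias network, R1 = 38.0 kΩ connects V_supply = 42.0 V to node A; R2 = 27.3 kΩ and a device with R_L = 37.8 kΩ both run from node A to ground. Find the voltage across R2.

V_out ≈ 12.4 V

The load sits in parallel with R2, giving an effective lower resistance R2' = R2·R_L/(R2+R_L) = 15.85 kΩ.
Voltage divider with the loaded lower leg: V_out = 42.0 × 15.85/(38.0 + 15.85) = 42.0 × 0.2944 = 12.36 V.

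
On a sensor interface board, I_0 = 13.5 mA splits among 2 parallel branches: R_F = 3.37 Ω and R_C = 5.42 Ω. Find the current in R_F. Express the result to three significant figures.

I ≈ 8.32 mA

Two-branch current divider: I_k = I_0 · R_other/(R_1 + R_2).
I(R_F) = 13.5 × 5.42/(3.37 + 5.42) = 13.5 × 0.6166 = 8.324 mA.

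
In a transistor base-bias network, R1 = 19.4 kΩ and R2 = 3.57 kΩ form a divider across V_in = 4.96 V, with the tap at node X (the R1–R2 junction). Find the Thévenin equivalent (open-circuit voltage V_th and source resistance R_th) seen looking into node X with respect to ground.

Open-circuit (no load on X): V_th = V_in · R2/(R1 + R2) = 4.96 × 3.57/(19.40 + 3.57) = 0.7709 V.
Zeroing V_in shorts the top of R1 to ground, so R_th = R1 ‖ R2 = 3.015 kΩ.

V_th ≈ 0.771 V, R_th ≈ 3.02 kΩ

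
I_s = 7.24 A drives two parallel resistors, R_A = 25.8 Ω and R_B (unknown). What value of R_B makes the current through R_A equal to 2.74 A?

The fraction through R_A equals R_B/(R_A+R_B).
2.74/7.24 = R_B/(R_A + R_B) → R_B = R_A · (0.3785)/(1 − 0.3785) = 25.8 × 0.6089 = 15.71 Ω.

R_B ≈ 15.7 Ω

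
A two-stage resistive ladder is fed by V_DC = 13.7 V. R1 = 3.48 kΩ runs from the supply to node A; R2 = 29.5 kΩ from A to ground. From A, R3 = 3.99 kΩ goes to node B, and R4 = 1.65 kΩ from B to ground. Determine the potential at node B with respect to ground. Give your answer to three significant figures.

V_B ≈ 2.31 V

Node A sees R2 in parallel with the series input of stage 2, R3 + R4 = 5.640 kΩ.
Effective lower resistance at A: R2 ‖ 5.640 = 4.735 kΩ.
So V_A = 13.7 × 0.5764 = 7.896 V.
Stage 2 is unloaded, so V_B = V_A · R4/(R3+R4) = 7.896 × 1.65/5.640 = 2.310 V.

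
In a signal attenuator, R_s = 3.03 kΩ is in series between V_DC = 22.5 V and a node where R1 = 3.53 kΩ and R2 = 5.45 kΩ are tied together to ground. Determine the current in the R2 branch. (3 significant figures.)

I ≈ 1.71 mA

Combine the parallel branches: R_p = (1/3.53 + 1/5.45)⁻¹ = 2.142 kΩ.
V_A by voltage divider: V_A = 22.5 × 2.142/(3.03 + 2.142) = 9.319 V.
I(R2) = V_A / R2 = 9.319/5.45 = 1.710 mA.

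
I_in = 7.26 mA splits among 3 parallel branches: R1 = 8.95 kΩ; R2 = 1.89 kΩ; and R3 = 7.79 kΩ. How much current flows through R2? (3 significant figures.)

ΣG = 1/8.95 + 1/1.89 + 1/7.79 = 0.7692.
R2 takes the fraction G_k/ΣG = 0.5291/0.7692 = 0.6879, so I = 7.26 × 0.6879 = 4.994 mA.

I ≈ 4.99 mA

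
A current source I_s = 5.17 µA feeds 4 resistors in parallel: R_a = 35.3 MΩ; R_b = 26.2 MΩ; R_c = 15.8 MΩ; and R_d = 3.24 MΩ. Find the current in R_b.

I ≈ 0.450 µA

ΣG = 1/35.3 + 1/26.2 + 1/15.8 + 1/3.24 = 0.4384.
R_b takes the fraction G_k/ΣG = 0.03817/0.4384 = 0.08706, so I = 5.17 × 0.08706 = 0.4501 µA.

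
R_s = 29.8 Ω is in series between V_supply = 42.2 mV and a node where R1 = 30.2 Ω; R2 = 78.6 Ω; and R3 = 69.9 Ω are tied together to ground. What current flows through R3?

Combine the parallel branches: R_p = (1/30.2 + 1/78.6 + 1/69.9)⁻¹ = 16.63 Ω.
Node voltage V_A = V_supply · R_p/(R_s + R_p) = 42.2 × 0.3581 = 15.11 mV.
I(R3) = V_A / R3 = 15.11/69.9 = 0.2162 mA.
(Check via current divider: I_total = 0.9089 mA; share G_k/ΣG = 0.2379 → same result.)

I ≈ 0.216 mA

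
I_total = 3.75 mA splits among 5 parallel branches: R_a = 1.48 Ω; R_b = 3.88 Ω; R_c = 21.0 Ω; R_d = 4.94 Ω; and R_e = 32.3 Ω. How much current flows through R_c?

ΣG = 1/1.48 + 1/3.88 + 1/21.0 + 1/4.94 + 1/32.3 = 1.214.
By the current-divider rule, I = I_total · G_k/ΣG = 3.75 × 0.03921 = 0.1470 mA.

I ≈ 0.147 mA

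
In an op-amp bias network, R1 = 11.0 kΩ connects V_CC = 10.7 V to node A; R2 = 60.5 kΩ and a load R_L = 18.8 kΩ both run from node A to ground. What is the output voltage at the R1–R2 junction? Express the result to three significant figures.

The load sits in parallel with R2, giving an effective lower resistance R2' = R2·R_L/(R2+R_L) = 14.34 kΩ.
Now apply the divider: V_out = 10.7 × 0.5660 = 6.056 V.

V_out ≈ 6.06 V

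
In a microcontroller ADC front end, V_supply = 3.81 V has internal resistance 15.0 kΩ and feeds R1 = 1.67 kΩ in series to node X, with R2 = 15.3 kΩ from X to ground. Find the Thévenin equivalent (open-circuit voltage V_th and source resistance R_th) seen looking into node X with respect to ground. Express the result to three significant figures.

V_th ≈ 1.82 V, R_th ≈ 7.98 kΩ

R1' = 15.0 + 1.67 = 16.67 kΩ (source resistance + R1).
V_th is the unloaded tap voltage: V_supply · R2/(R1'+R2) = 3.81 × 0.4786 = 1.823 V.
With V_supply suppressed (replaced by a short), R_th = R1' ‖ R2 = (16.67 × 15.3)/(16.67 + 15.3) = 7.978 kΩ.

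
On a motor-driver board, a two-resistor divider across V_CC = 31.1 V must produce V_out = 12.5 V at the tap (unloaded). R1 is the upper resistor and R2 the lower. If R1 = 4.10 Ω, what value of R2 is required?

The divider ratio is R2/(R1+R2) = 12.5/31.1 = 0.4019.
So R2 = R1 · V_out/(V_CC − V_out) = 4.10 × 12.5/(31.1 − 12.5) = 4.10 × 0.6720 = 2.755 Ω.

R2 ≈ 2.76 Ω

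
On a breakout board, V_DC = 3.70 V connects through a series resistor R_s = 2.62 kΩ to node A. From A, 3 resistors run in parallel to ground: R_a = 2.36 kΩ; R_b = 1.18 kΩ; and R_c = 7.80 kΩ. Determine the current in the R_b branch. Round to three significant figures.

Equivalent of the parallel group: R_p = 0.7146 kΩ.
V_A = 3.70 × 0.7146/3.335 = 0.7929 V.
I(R_b) = V_A / R_b = 0.7929/1.18 = 0.6720 mA.

I ≈ 0.672 mA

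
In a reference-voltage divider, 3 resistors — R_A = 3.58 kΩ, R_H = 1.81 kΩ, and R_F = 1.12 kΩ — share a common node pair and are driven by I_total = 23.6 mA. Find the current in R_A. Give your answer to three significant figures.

I ≈ 3.82 mA

ΣG = 1/3.58 + 1/1.81 + 1/1.12 = 1.725.
Current divider: I(R_A) = I_total · G_k/ΣG = 23.6 × (0.2793/1.725) = 23.6 × 0.1620 = 3.822 mA.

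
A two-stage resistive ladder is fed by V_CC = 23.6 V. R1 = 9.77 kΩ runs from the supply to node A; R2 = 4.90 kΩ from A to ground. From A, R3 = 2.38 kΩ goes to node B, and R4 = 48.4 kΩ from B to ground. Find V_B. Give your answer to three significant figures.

V_B ≈ 7.06 V

Node A sees R2 in parallel with the series input of stage 2, R3 + R4 = 50.78 kΩ.
Effective lower resistance at A: R2 ‖ 50.78 = 4.469 kΩ.
V_A = 23.6 × 4.469/(9.77 + 4.469) = 7.407 V.
V_B = V_A × 0.9531 = 7.060 V.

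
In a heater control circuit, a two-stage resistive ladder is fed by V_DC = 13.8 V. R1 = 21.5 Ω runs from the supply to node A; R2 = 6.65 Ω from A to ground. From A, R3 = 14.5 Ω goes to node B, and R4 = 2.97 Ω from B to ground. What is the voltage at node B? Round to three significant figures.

V_B ≈ 0.429 V

The second stage (R3 + R4 = 17.47 Ω) loads node A in parallel with R2.
Effective lower resistance at A: R2 ‖ 17.47 = 4.817 Ω.
So V_A = 13.8 × 0.1830 = 2.526 V.
V_B = V_A × 0.1700 = 0.4294 V.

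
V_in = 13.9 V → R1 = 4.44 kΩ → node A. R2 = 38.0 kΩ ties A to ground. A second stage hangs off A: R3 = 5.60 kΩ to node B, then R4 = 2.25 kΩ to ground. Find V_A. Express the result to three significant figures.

Looking into the second stage from A: R3 + R4 = 7.850 kΩ appears in parallel with R2.
Effective lower resistance at A: R2 ‖ 7.850 = 6.506 kΩ.
So V_A = 13.9 × 0.5944 = 8.262 V.

V_A ≈ 8.26 V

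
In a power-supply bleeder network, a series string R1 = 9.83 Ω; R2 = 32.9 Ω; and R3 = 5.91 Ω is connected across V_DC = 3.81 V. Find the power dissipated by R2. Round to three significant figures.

ΣR = 48.64 Ω → I = 3.81/48.64 = 0.07833 A.
P = I²R = 0.006136 × 32.9 = 0.2019 W.

P ≈ 0.202 W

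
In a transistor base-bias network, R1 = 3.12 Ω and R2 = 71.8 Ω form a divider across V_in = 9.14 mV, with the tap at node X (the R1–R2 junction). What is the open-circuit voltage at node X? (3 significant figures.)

V_th ≈ 8.76 mV

V_th is the unloaded tap voltage: V_in · R2/(R1+R2) = 9.14 × 0.9584 = 8.759 mV.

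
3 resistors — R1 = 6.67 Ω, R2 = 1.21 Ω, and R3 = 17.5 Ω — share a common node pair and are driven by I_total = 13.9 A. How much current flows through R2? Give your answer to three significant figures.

ΣG = 1/6.67 + 1/1.21 + 1/17.5 = 1.034.
R2 takes the fraction G_k/ΣG = 0.8264/1.034 = 0.7996, so I = 13.9 × 0.7996 = 11.12 A.

I ≈ 11.1 A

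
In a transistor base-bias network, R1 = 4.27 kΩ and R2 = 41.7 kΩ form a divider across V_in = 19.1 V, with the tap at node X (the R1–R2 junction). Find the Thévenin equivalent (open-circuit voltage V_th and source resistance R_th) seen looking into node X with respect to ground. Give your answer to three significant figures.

Open-circuit (no load on X): V_th = V_in · R2/(R1 + R2) = 19.1 × 41.7/(4.270 + 41.7) = 17.33 V.
With V_in suppressed (replaced by a short), R_th = R1 ‖ R2 = (4.270 × 41.7)/(4.270 + 41.7) = 3.873 kΩ.

V_th ≈ 17.3 V, R_th ≈ 3.87 kΩ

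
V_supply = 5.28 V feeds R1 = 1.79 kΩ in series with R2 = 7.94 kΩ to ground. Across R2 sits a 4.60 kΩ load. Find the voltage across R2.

V_out ≈ 3.27 V

First combine the lower leg with the load: R2 ‖ R_L = 2.913 kΩ.
Now apply the divider: V_out = 5.28 × 0.6194 = 3.270 V.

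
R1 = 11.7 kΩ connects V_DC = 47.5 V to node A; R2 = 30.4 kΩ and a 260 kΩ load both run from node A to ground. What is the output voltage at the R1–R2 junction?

V_out ≈ 33.2 V

R2 ‖ R_L = (30.4 × 260)/(30.4 + 260) = 27.22 kΩ.
Voltage divider with the loaded lower leg: V_out = 47.5 × 27.22/(11.7 + 27.22) = 47.5 × 0.6994 = 33.22 V.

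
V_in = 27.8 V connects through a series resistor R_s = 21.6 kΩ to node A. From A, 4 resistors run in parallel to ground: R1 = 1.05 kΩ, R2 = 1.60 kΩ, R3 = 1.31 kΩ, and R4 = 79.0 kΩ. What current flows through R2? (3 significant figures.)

Equivalent of the parallel group: R_p = 0.4249 kΩ.
Node voltage V_A = V_in · R_p/(R_s + R_p) = 27.8 × 0.01929 = 0.5363 V.
Branch current I = V_A/R2 = 0.5363/1.60 = 0.3352 mA.

I ≈ 0.335 mA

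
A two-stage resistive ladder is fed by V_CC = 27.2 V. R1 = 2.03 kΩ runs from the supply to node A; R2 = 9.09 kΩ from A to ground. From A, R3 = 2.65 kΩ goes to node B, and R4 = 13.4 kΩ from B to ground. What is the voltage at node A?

V_A ≈ 20.2 V

Node A sees R2 in parallel with the series input of stage 2, R3 + R4 = 16.05 kΩ.
Effective lower resistance at A: R2 ‖ 16.05 = 5.803 kΩ.
V_A = 27.2 × 5.803/(2.03 + 5.803) = 20.15 V.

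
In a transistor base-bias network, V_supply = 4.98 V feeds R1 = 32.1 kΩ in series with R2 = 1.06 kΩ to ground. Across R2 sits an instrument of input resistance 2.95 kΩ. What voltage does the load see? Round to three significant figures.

V_out ≈ 0.118 V

First combine the lower leg with the load: R2 ‖ R_L = 0.7798 kΩ.
Voltage divider with the loaded lower leg: V_out = 4.98 × 0.7798/(32.1 + 0.7798) = 4.98 × 0.02372 = 0.1181 V.
(Unloaded it would be 0.159 V; the load pulls it down.)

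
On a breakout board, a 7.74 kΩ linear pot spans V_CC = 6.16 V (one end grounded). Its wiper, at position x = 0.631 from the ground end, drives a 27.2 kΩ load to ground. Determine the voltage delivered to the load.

Lower segment x·R_p = 4.884 kΩ; upper segment (1−x)·R_p = 2.856 kΩ.
R_L loads the lower segment: effective lower R = 4.140 kΩ.
V_out = 6.16 × 4.140/(2.856 + 4.140) = 3.645 V.

V_out ≈ 3.65 V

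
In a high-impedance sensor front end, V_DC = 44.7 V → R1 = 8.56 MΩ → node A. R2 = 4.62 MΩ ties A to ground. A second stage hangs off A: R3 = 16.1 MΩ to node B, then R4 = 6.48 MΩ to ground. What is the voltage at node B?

V_B ≈ 3.97 V

Node A sees R2 in parallel with the series input of stage 2, R3 + R4 = 22.58 MΩ.
Effective lower resistance at A: R2 ‖ 22.58 = 3.835 MΩ.
V_A = 44.7 × 3.835/(8.56 + 3.835) = 13.83 V.
Stage 2 is unloaded, so V_B = V_A · R4/(R3+R4) = 13.83 × 6.48/22.58 = 3.969 V.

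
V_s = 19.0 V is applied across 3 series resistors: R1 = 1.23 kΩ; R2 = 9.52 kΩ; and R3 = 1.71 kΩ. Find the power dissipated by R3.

P ≈ 3.98 mW

ΣR = 12.46 kΩ → I = 19.0/12.46 = 1.525 mA.
P = I²R = 2.325 × 1.71 = 3.976 mW.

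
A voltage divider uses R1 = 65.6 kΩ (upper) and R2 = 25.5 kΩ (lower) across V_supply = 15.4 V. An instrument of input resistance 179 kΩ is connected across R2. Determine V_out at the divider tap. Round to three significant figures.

V_out ≈ 3.91 V

First combine the lower leg with the load: R2 ‖ R_L = 22.32 kΩ.
Then V_out = V_supply · R2'/(R1 + R2') = 15.4 × 22.32/87.92 = 3.910 V.
(Unloaded it would be 4.31 V; the load pulls it down.)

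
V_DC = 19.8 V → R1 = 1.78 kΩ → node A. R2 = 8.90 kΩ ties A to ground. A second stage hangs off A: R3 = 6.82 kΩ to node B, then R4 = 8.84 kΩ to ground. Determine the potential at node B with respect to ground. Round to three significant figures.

Node A sees R2 in parallel with the series input of stage 2, R3 + R4 = 15.66 kΩ.
Effective lower resistance at A: R2 ‖ 15.66 = 5.675 kΩ.
V_A = 19.8 × 5.675/(1.78 + 5.675) = 15.07 V.
Stage 2 is unloaded, so V_B = V_A · R4/(R3+R4) = 15.07 × 8.84/15.66 = 8.508 V.

V_B ≈ 8.51 V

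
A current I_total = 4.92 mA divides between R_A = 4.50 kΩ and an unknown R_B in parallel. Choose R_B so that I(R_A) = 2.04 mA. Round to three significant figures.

R_B ≈ 3.19 kΩ

Two-branch current divider: I_A = I_total · R_B/(R_A + R_B).
With f = 0.4146, R_B = R_A · f/(1−f) = 4.50 × 0.7083 = 3.188 kΩ.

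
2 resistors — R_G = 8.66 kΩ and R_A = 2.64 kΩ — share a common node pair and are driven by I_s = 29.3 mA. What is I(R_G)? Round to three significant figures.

I ≈ 6.85 mA

Two-branch current divider: I_k = I_s · R_other/(R_1 + R_2).
So I = 29.3 × 2.64/11.30 = 6.845 mA.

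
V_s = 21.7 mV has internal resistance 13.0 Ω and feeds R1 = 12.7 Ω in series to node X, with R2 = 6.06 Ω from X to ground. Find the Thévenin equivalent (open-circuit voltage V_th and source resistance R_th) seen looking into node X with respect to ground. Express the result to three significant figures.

R1' = 13.0 + 12.7 = 25.70 Ω (source resistance + R1).
With X open, the divider is unloaded: V_th = 21.7 × 6.06/31.76 = 4.140 mV.
Looking into X with the source shorted: R_th = R1'·R2/(R1'+R2) = 25.70 × 6.06/31.76 = 4.904 Ω.

V_th ≈ 4.14 mV, R_th ≈ 4.90 Ω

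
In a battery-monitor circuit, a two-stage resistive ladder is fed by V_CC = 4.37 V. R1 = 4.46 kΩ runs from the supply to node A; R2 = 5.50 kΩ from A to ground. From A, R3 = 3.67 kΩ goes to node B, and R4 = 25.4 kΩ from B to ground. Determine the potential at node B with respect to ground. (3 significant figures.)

V_B ≈ 1.94 V

Node A sees R2 in parallel with the series input of stage 2, R3 + R4 = 29.07 kΩ.
R2 ‖ (R3+R4) = 4.625 kΩ.
First divider: V_A = V_CC · 4.625/(4.46 + 4.625) = 2.225 V.
Stage 2 is unloaded, so V_B = V_A · R4/(R3+R4) = 2.225 × 25.4/29.07 = 1.944 V.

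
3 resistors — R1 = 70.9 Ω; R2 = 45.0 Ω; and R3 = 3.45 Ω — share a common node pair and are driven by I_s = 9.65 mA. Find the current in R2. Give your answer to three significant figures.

I ≈ 0.657 mA

ΣG = 1/70.9 + 1/45.0 + 1/3.45 = 0.3262.
R2 takes the fraction G_k/ΣG = 0.02222/0.3262 = 0.06813, so I = 9.65 × 0.06813 = 0.6574 mA.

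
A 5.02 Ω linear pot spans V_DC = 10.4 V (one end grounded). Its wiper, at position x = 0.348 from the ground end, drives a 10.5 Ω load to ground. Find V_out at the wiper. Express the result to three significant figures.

Lower segment x·R_p = 1.747 Ω; upper segment (1−x)·R_p = 3.273 Ω.
Lower segment in parallel with the load: 1.747 ‖ 10.5 = 1.498 Ω.
V_out = 10.4 × 1.498/(3.273 + 1.498) = 3.265 V.

V_out ≈ 3.27 V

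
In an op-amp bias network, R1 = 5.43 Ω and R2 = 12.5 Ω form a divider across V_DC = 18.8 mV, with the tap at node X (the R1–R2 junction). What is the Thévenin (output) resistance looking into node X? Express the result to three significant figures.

With V_DC suppressed (replaced by a short), R_th = R1 ‖ R2 = (5.430 × 12.5)/(5.430 + 12.5) = 3.786 Ω.

R_th ≈ 3.79 Ω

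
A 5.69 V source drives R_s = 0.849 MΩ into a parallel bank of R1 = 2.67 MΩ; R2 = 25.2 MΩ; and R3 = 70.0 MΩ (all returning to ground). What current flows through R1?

Combine the parallel branches: R_p = (1/2.67 + 1/25.2 + 1/70.0)⁻¹ = 2.334 MΩ.
V_A by voltage divider: V_A = 5.69 × 2.334/(0.849 + 2.334) = 4.172 V.
Branch current I = V_A/R1 = 4.172/2.67 = 1.563 µA.

I ≈ 1.56 µA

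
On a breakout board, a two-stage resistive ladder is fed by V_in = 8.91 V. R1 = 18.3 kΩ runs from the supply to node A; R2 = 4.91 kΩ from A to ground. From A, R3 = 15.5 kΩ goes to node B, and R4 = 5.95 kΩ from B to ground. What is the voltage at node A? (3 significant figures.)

The second stage (R3 + R4 = 21.45 kΩ) loads node A in parallel with R2.
R2 ‖ (R3+R4) = 3.995 kΩ.
V_A = 8.91 × 3.995/(18.3 + 3.995) = 1.597 V.

V_A ≈ 1.60 V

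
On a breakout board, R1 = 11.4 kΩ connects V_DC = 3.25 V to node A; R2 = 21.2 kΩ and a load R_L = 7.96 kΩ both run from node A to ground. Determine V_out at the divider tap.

V_out ≈ 1.09 V

The load sits in parallel with R2, giving an effective lower resistance R2' = R2·R_L/(R2+R_L) = 5.787 kΩ.
Now apply the divider: V_out = 3.25 × 0.3367 = 1.094 V.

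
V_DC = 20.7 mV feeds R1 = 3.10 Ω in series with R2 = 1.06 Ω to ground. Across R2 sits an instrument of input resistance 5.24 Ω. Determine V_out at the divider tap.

V_out ≈ 4.58 mV

The load sits in parallel with R2, giving an effective lower resistance R2' = R2·R_L/(R2+R_L) = 0.8817 Ω.
Then V_out = V_DC · R2'/(R1 + R2') = 20.7 × 0.8817/3.982 = 4.584 mV.
(Unloaded it would be 5.27 mV; the load pulls it down.)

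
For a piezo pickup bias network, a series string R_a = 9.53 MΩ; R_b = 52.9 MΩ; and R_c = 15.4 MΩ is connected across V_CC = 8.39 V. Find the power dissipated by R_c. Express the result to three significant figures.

The common current is I = 8.39/77.83 = 0.1078 µA.
V(R_c) = I·R = 1.660 V; P = V·I = 1.660 × 0.1078 = 0.1790 µW.

P ≈ 0.179 µW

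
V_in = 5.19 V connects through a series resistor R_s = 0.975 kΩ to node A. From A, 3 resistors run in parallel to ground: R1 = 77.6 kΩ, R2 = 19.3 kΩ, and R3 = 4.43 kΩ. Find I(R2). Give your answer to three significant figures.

Parallel bank: R_p = 1/(1/77.6 + 1/19.3 + 1/4.43) = 3.443 kΩ.
V_A by voltage divider: V_A = 5.19 × 3.443/(0.975 + 3.443) = 4.045 V.
Branch current I = V_A/R2 = 4.045/19.3 = 0.2096 mA.

I ≈ 0.210 mA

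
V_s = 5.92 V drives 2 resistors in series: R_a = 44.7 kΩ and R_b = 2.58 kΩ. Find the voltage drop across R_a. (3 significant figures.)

V ≈ 5.60 V

Series total: ΣR = 44.7 + 2.58 = 47.28 kΩ.
By the voltage-divider rule, V = 5.92 × 44.70/47.28 = 5.597 V.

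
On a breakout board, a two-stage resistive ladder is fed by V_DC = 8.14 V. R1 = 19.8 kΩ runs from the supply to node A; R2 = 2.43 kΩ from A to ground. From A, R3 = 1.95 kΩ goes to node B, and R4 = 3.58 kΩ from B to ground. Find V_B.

V_B ≈ 0.414 V

Node A sees R2 in parallel with the series input of stage 2, R3 + R4 = 5.530 kΩ.
Effective lower resistance at A: R2 ‖ 5.530 = 1.688 kΩ.
V_A = 8.14 × 1.688/(19.8 + 1.688) = 0.6395 V.
Stage 2 is unloaded, so V_B = V_A · R4/(R3+R4) = 0.6395 × 3.58/5.530 = 0.4140 V.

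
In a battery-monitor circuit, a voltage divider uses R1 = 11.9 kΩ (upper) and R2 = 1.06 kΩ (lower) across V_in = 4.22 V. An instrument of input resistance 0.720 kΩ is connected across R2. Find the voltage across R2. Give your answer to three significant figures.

The load sits in parallel with R2, giving an effective lower resistance R2' = R2·R_L/(R2+R_L) = 0.4288 kΩ.
Then V_out = V_in · R2'/(R1 + R2') = 4.22 × 0.4288/12.33 = 0.1468 V.

V_out ≈ 0.147 V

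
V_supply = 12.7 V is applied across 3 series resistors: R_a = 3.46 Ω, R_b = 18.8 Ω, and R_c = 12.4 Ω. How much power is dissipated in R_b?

ΣR = 34.66 Ω → I = 12.7/34.66 = 0.3664 A.
V(R_b) = I·R = 6.889 V; P = V·I = 6.889 × 0.3664 = 2.524 W.

P ≈ 2.52 W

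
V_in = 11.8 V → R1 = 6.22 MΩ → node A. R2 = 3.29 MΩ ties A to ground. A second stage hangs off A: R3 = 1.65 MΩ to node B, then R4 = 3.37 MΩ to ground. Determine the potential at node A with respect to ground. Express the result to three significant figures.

The second stage (R3 + R4 = 5.020 MΩ) loads node A in parallel with R2.
R2 ‖ (R3+R4) = 1.987 MΩ.
First divider: V_A = V_in · 1.987/(6.22 + 1.987) = 2.857 V.

V_A ≈ 2.86 V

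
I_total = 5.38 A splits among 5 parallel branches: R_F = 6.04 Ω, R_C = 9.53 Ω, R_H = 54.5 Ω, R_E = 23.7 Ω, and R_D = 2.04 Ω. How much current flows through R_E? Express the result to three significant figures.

I ≈ 0.276 A

Total conductance ΣG = 1/6.04 + 1/9.53 + 1/54.5 + 1/23.7 + 1/2.04 = 0.8212 (units of 1/Ω).
By the current-divider rule, I = I_total · G_k/ΣG = 5.38 × 0.05138 = 0.2764 A.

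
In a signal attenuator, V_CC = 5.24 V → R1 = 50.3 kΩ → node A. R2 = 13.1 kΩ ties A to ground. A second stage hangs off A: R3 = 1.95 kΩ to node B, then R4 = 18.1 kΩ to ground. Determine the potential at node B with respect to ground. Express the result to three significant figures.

Looking into the second stage from A: R3 + R4 = 20.05 kΩ appears in parallel with R2.
Effective lower resistance at A: R2 ‖ 20.05 = 7.923 kΩ.
So V_A = 5.24 × 0.1361 = 0.7131 V.
Then the unloaded second divider: V_B = V_A × R4/(R3+R4) = 0.7131 × 0.9027 = 0.6437 V.

V_B ≈ 0.644 V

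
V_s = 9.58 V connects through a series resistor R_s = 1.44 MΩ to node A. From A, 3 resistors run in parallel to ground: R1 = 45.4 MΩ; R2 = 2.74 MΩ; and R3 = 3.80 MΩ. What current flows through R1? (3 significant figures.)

Combine the parallel branches: R_p = (1/45.4 + 1/2.74 + 1/3.80)⁻¹ = 1.538 MΩ.
V_A by voltage divider: V_A = 9.58 × 1.538/(1.44 + 1.538) = 4.948 V.
Branch current I = V_A/R1 = 4.948/45.4 = 0.1090 µA.

I ≈ 0.109 µA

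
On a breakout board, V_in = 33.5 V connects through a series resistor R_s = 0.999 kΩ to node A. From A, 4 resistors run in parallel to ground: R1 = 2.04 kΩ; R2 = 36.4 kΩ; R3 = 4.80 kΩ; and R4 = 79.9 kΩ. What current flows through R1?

I ≈ 9.45 mA

Combine the parallel branches: R_p = (1/2.04 + 1/36.4 + 1/4.80 + 1/79.9)⁻¹ = 1.354 kΩ.
V_A = 33.5 × 1.354/2.353 = 19.28 V.
Branch current I = V_A/R1 = 19.28/2.04 = 9.450 mA.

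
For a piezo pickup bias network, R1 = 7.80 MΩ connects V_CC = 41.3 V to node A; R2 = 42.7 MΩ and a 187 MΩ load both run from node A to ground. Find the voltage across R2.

The load sits in parallel with R2, giving an effective lower resistance R2' = R2·R_L/(R2+R_L) = 34.76 MΩ.
Then V_out = V_CC · R2'/(R1 + R2') = 41.3 × 34.76/42.56 = 33.73 V.

V_out ≈ 33.7 V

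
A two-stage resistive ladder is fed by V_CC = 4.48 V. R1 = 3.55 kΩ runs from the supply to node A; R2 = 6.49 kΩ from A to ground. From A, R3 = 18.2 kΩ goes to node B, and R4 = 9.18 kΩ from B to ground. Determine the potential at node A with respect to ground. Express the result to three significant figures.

The second stage (R3 + R4 = 27.38 kΩ) loads node A in parallel with R2.
R2 ‖ (R3+R4) = 5.246 kΩ.
First divider: V_A = V_CC · 5.246/(3.55 + 5.246) = 2.672 V.

V_A ≈ 2.67 V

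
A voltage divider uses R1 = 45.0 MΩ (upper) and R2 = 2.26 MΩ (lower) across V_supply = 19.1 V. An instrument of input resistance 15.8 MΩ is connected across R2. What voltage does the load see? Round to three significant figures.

First combine the lower leg with the load: R2 ‖ R_L = 1.977 MΩ.
Now apply the divider: V_out = 19.1 × 0.04209 = 0.8039 V.

V_out ≈ 0.804 V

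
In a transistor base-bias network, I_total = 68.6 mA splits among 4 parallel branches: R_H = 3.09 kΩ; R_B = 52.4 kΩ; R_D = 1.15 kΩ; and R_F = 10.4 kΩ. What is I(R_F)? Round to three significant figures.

Total conductance ΣG = 1/3.09 + 1/52.4 + 1/1.15 + 1/10.4 = 1.308 (units of 1/kΩ).
R_F takes the fraction G_k/ΣG = 0.09615/1.308 = 0.07349, so I = 68.6 × 0.07349 = 5.041 mA.

I ≈ 5.04 mA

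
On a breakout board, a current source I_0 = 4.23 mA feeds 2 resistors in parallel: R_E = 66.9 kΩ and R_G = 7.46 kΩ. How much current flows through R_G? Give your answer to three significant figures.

For two parallel branches, I_k = I_0 · (other R)/(sum of R).
I(R_G) = 4.23 × 66.9/(66.9 + 7.46) = 4.23 × 0.8997 = 3.806 mA.

I ≈ 3.81 mA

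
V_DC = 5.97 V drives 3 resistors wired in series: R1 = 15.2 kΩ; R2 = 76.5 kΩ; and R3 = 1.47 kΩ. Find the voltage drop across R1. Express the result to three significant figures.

V ≈ 0.974 V

ΣR = 15.2 + 76.5 + 1.47 = 93.17 kΩ.
Voltage divider: V = V_DC · (15.20 / 93.17) = 5.97 × 0.1631 = 0.9740 V.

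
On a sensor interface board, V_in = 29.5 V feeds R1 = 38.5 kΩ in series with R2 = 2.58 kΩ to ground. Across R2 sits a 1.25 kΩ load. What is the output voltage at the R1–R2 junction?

V_out ≈ 0.631 V

R2 ‖ R_L = (2.58 × 1.25)/(2.58 + 1.25) = 0.8420 kΩ.
Now apply the divider: V_out = 29.5 × 0.02140 = 0.6314 V.
(Unloaded it would be 1.85 V; the load pulls it down.)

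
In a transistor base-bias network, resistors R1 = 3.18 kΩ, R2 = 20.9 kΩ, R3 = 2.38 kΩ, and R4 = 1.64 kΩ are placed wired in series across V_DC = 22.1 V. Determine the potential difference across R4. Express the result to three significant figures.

Total series resistance ΣR = 3.18 + 20.9 + 2.38 + 1.64 = 28.10 kΩ.
By the voltage-divider rule, V = 22.1 × 1.640/28.10 = 1.290 V.

V ≈ 1.29 V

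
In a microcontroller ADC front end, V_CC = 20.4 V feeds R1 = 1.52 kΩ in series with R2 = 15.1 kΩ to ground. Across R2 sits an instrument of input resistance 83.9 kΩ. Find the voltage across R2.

First combine the lower leg with the load: R2 ‖ R_L = 12.80 kΩ.
Voltage divider with the loaded lower leg: V_out = 20.4 × 12.80/(1.52 + 12.80) = 20.4 × 0.8938 = 18.23 V.
(Unloaded it would be 18.5 V; the load pulls it down.)

V_out ≈ 18.2 V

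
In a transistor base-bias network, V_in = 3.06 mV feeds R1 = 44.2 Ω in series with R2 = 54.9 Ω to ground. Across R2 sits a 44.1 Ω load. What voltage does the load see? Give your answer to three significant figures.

V_out ≈ 1.09 mV

First combine the lower leg with the load: R2 ‖ R_L = 24.46 Ω.
Then V_out = V_in · R2'/(R1 + R2') = 3.06 × 24.46/68.66 = 1.090 mV.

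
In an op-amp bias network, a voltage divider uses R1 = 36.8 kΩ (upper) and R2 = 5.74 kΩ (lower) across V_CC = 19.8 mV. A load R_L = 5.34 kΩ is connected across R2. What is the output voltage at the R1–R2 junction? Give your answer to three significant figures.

V_out ≈ 1.38 mV

The load sits in parallel with R2, giving an effective lower resistance R2' = R2·R_L/(R2+R_L) = 2.766 kΩ.
Voltage divider with the loaded lower leg: V_out = 19.8 × 2.766/(36.8 + 2.766) = 19.8 × 0.06992 = 1.384 mV.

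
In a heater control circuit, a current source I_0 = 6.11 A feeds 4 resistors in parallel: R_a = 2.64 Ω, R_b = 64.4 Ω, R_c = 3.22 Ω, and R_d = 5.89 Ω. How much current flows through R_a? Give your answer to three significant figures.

Total conductance ΣG = 1/2.64 + 1/64.4 + 1/3.22 + 1/5.89 = 0.8747 (units of 1/Ω).
R_a takes the fraction G_k/ΣG = 0.3788/0.8747 = 0.4331, so I = 6.11 × 0.4331 = 2.646 A.

I ≈ 2.65 A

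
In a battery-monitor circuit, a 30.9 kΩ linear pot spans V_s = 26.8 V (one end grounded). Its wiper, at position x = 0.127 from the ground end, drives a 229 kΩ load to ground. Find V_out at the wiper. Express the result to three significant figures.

Lower segment x·R_p = 3.924 kΩ; upper segment (1−x)·R_p = 26.98 kΩ.
(x·R_p) ‖ R_L = 3.858 kΩ.
V_out = 26.8 × 3.858/(26.98 + 3.858) = 3.353 V.

V_out ≈ 3.35 V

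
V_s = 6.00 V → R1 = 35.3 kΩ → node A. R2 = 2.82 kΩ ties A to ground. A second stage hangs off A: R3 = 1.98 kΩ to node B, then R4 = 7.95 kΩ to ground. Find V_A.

V_A ≈ 0.351 V

Looking into the second stage from A: R3 + R4 = 9.930 kΩ appears in parallel with R2.
R2 ‖ (R3+R4) = 2.196 kΩ.
First divider: V_A = V_s · 2.196/(35.3 + 2.196) = 0.3514 V.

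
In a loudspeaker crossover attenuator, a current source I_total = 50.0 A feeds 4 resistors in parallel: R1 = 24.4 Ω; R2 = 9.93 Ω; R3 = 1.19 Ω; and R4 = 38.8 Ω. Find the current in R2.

Total conductance ΣG = 1/24.4 + 1/9.93 + 1/1.19 + 1/38.8 = 1.008 (units of 1/Ω).
Current divider: I(R2) = I_total · G_k/ΣG = 50.0 × (0.1007/1.008) = 50.0 × 0.09993 = 4.996 A.

I ≈ 5.00 A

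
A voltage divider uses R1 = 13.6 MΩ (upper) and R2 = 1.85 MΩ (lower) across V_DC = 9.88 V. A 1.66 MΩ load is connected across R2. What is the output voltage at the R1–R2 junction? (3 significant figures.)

The load sits in parallel with R2, giving an effective lower resistance R2' = R2·R_L/(R2+R_L) = 0.8749 MΩ.
Then V_out = V_DC · R2'/(R1 + R2') = 9.88 × 0.8749/14.47 = 0.5972 V.

V_out ≈ 0.597 V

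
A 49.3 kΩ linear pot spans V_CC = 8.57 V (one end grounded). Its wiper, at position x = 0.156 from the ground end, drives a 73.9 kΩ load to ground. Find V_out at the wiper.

V_out ≈ 1.23 V

Split the track: R_lower = x·R_p = 7.691 kΩ, R_upper = (1−x)·R_p = 41.61 kΩ.
Lower segment in parallel with the load: 7.691 ‖ 73.9 = 6.966 kΩ.
Then V_out = V_CC · 6.966/(41.61 + 6.966) = 1.229 V.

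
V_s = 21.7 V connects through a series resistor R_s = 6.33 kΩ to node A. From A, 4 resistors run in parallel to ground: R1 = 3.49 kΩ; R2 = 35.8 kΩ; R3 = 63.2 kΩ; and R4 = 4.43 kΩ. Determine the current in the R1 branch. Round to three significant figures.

I ≈ 1.38 mA

Equivalent of the parallel group: R_p = 1.798 kΩ.
Node voltage V_A = V_s · R_p/(R_s + R_p) = 21.7 × 0.2213 = 4.801 V.
Branch current I = V_A/R1 = 4.801/3.49 = 1.376 mA.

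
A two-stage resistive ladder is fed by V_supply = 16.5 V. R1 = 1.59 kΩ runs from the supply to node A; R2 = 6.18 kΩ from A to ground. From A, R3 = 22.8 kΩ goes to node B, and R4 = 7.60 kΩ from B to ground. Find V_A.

V_A ≈ 12.6 V

Looking into the second stage from A: R3 + R4 = 30.40 kΩ appears in parallel with R2.
Effective lower resistance at A: R2 ‖ 30.40 = 5.136 kΩ.
V_A = 16.5 × 5.136/(1.59 + 5.136) = 12.60 V.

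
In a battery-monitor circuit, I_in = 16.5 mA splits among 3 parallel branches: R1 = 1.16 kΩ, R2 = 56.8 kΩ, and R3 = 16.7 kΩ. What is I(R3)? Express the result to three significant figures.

Total conductance ΣG = 1/1.16 + 1/56.8 + 1/16.7 = 0.9396 (units of 1/kΩ).
By the current-divider rule, I = I_in · G_k/ΣG = 16.5 × 0.06373 = 1.052 mA.

I ≈ 1.05 mA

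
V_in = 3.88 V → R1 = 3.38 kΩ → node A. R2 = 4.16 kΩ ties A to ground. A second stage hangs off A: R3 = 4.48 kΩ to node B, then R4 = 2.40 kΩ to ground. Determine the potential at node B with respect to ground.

The second stage (R3 + R4 = 6.880 kΩ) loads node A in parallel with R2.
Effective lower resistance at A: R2 ‖ 6.880 = 2.592 kΩ.
First divider: V_A = V_in · 2.592/(3.38 + 2.592) = 1.684 V.
Stage 2 is unloaded, so V_B = V_A · R4/(R3+R4) = 1.684 × 2.40/6.880 = 0.5875 V.

V_B ≈ 0.588 V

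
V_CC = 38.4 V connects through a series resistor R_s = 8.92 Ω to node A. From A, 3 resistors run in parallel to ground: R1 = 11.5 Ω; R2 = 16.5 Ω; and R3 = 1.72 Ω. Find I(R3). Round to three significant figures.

I ≈ 2.98 A

Combine the parallel branches: R_p = (1/11.5 + 1/16.5 + 1/1.72)⁻¹ = 1.372 Ω.
V_A = 38.4 × 1.372/10.29 = 5.118 V.
Branch current I = V_A/R3 = 5.118/1.72 = 2.976 A.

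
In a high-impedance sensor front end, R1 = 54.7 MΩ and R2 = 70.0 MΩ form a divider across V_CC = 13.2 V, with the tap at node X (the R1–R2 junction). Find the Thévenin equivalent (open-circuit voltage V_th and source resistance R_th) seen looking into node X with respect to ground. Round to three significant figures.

V_th is the unloaded tap voltage: V_CC · R2/(R1+R2) = 13.2 × 0.5613 = 7.410 V.
With V_CC suppressed (replaced by a short), R_th = R1 ‖ R2 = (54.70 × 70.0)/(54.70 + 70.0) = 30.71 MΩ.

V_th ≈ 7.41 V, R_th ≈ 30.7 MΩ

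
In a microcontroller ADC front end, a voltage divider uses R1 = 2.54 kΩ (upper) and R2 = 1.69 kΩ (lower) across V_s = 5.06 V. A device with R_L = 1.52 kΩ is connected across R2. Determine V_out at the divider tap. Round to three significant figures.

R2 ‖ R_L = (1.69 × 1.52)/(1.69 + 1.52) = 0.8002 kΩ.
Voltage divider with the loaded lower leg: V_out = 5.06 × 0.8002/(2.54 + 0.8002) = 5.06 × 0.2396 = 1.212 V.

V_out ≈ 1.21 V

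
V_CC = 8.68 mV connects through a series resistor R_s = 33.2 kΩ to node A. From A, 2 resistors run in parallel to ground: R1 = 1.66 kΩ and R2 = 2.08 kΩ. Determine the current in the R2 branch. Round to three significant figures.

Combine the parallel branches: R_p = (1/1.66 + 1/2.08)⁻¹ = 0.9232 kΩ.
V_A by voltage divider: V_A = 8.68 × 0.9232/(33.2 + 0.9232) = 0.2348 mV.
I(R2) = V_A / R2 = 0.2348/2.08 = 0.1129 µA.
(Check via current divider: I_total = 0.2544 µA; share G_k/ΣG = 0.4439 → same result.)

I ≈ 0.113 µA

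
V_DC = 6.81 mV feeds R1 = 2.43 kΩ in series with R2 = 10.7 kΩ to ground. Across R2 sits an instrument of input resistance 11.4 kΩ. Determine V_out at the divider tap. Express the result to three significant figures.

V_out ≈ 4.73 mV

R2 ‖ R_L = (10.7 × 11.4)/(10.7 + 11.4) = 5.519 kΩ.
Now apply the divider: V_out = 6.81 × 0.6943 = 4.728 mV.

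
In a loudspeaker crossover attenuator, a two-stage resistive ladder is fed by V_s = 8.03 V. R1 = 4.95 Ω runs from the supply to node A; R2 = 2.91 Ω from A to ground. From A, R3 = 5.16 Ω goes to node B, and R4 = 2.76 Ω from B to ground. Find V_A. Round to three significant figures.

V_A ≈ 2.41 V

The second stage (R3 + R4 = 7.920 Ω) loads node A in parallel with R2.
Effective lower resistance at A: R2 ‖ 7.920 = 2.128 Ω.
V_A = 8.03 × 2.128/(4.95 + 2.128) = 2.414 V.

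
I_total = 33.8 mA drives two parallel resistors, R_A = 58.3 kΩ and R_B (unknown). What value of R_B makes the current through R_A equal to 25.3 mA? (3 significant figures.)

R_B ≈ 174 kΩ

In a two-way split, I_A/I_total = R_B/(R_A + R_B).
With f = 0.7485, R_B = R_A · f/(1−f) = 58.3 × 2.976 = 173.5 kΩ.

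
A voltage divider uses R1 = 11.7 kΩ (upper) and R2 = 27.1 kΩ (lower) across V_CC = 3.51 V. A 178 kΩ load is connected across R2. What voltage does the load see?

First combine the lower leg with the load: R2 ‖ R_L = 23.52 kΩ.
Then V_out = V_CC · R2'/(R1 + R2') = 3.51 × 23.52/35.22 = 2.344 V.
(Unloaded it would be 2.45 V; the load pulls it down.)

V_out ≈ 2.34 V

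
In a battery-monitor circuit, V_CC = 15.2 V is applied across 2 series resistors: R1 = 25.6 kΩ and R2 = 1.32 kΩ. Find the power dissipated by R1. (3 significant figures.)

Series current I = V_CC/ΣR = 15.2/26.92 = 0.5646 mA.
V(R1) = I·R = 14.45 V; P = V·I = 14.45 × 0.5646 = 8.162 mW.

P ≈ 8.16 mW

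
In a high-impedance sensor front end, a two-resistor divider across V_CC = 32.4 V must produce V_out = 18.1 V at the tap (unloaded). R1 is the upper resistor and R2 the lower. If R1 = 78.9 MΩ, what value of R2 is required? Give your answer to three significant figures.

The divider ratio is R2/(R1+R2) = 18.1/32.4 = 0.5586.
R2 = R1 · 0.5586/(1 − 0.5586) = 99.87 MΩ.

R2 ≈ 99.9 MΩ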